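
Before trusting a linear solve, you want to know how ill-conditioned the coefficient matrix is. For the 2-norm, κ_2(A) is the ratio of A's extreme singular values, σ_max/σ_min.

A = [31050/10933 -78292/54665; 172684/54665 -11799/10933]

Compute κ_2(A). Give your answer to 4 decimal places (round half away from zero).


14.5000

form AᵀA = [64116916/3553225 -5313276/710645; -5313276/710645 11426929/3553225] with trace 89401/4205 and determinant 1119364/525625
solving λ² − 89401/4205·λ + 1119364/525625 = 0 gives λ = 529/25, 2116/21025
so κ_2 = √((529/25) / (2116/21025)) = 14.5000


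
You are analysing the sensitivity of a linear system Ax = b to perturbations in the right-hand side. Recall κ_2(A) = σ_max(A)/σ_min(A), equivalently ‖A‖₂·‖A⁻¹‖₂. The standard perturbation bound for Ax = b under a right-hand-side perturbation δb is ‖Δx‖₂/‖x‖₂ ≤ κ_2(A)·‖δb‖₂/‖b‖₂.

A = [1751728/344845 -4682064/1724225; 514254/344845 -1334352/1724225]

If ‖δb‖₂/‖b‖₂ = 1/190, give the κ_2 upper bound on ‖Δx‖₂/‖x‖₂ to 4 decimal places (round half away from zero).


M = AᵀA = [133320326500/4756722961 -71103187680/4756722961; -71103187680/4756722961 37923549696/4756722961]. tr(M)=592539364/16459249, det(M)=230400/16459249
solving λ² − 592539364/16459249·λ + 230400/16459249 = 0 gives λ = 36, 6400/16459249
κ = σ_max/σ_min = 6/(80/4057) = 304.2750
worst-case relative error ≤ 304.2750 × 1/190 = 1.6014

1.6014


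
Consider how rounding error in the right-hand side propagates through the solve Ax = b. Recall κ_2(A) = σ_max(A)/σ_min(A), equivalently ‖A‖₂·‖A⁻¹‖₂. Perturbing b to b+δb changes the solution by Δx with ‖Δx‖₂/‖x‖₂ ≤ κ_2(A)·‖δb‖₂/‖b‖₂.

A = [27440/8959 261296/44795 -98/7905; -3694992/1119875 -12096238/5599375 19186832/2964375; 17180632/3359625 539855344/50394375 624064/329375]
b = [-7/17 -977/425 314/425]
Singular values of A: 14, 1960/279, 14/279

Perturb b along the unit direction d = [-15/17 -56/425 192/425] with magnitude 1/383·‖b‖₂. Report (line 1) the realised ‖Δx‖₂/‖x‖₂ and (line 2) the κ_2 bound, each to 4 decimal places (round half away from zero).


largest singular value 14, smallest 14/279
condition number: 14 ÷ (14/279) = 279.0000
bound on ‖Δx‖/‖x‖: κ·ε = 279.0000·1/383 = 0.7285
solve Ax = b  →  x = [16.9846 -8.9775 5.3067]
2-norm of b is 2.4495; of x, 19.9307
re-solving with b+δb shifts x by Δx of norm 0.1275
dividing the unrounded norms, ‖Δx‖/‖x‖ = 0.0064
realised/bound (from unrounded values) ≈ 0.0088

0.0064
0.7285


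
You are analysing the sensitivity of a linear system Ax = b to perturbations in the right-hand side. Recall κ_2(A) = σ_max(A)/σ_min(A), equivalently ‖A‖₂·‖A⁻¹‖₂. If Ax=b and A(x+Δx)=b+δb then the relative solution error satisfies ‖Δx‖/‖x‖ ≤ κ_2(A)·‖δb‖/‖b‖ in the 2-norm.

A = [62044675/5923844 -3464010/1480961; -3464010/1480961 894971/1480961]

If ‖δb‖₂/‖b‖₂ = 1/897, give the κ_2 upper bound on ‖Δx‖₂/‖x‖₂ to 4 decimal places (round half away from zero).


AᵀA = [2404242439225/20875626256 -67615743195/2609453282; -67615743195/2609453282 7614716461/1304726641]; tr = 1502723321/12418576, det = 9150625/12418576
solving λ² − 1502723321/12418576·λ + 9150625/12418576 = 0 gives λ = 121, 75625/12418576
σ_max=√121=11, σ_min=√(75625/12418576)=(275/3524) → κ = 140.9600
κ_2(A)·‖δb‖/‖b‖ = 0.1571

0.1571


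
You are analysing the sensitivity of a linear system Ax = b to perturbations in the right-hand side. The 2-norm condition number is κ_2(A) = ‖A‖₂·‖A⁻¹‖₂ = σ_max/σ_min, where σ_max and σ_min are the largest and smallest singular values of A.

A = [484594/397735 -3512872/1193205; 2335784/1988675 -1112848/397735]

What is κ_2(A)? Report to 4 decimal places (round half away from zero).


395.6250

AᵀA = [13468098116/4702530625 -19393223696/2821518375; -19393223696/2821518375 5585290304/338582205]; tr = 4848367876/250430625, det = 14992384/6260765625
char-poly roots: 484/25 and 30976/250430625
so κ_2 = √((484/25) / (30976/250430625)) = 395.6250


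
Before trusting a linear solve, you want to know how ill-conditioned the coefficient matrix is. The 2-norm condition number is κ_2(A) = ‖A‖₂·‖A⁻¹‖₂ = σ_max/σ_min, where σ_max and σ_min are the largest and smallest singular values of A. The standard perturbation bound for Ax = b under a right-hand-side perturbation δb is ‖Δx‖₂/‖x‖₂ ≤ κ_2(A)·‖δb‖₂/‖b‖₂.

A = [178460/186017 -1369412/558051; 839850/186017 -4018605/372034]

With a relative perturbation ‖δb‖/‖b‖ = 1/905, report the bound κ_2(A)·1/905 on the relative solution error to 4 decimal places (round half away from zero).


M = AᵀA = [438546100/20584369 -3157003795/61753107; -3157003795/61753107 90924349921/741037284]. tr(M)=631432009/4384836, det(M)=62500/121801
eigenvalues of AᵀA: λ = (tr ± √(tr²−4·det))/2 = 144, 15625/4384836
σ_max=√144=12, σ_min=√(15625/4384836)=(125/2094) → κ = 201.0240
worst-case relative error ≤ 201.0240 × 1/905 = 0.2221

0.2221


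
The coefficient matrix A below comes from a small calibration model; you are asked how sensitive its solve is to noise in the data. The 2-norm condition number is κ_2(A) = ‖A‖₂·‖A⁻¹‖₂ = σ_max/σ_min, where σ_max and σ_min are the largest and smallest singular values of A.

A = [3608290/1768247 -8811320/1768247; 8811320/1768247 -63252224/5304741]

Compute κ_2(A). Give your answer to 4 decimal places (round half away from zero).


392.3625

M = AᵀA = [536444478500/18501168361 -3862230650320/55503505083; -3862230650320/55503505083 27808272675904/166510515249]. tr(M)=193114041316/985269321, det(M)=245862400/985269321
solving λ² − 193114041316/985269321·λ + 245862400/985269321 = 0 gives λ = 196, 1254400/985269321
σ_max=√196=14, σ_min=√(1254400/985269321)=(1120/31389) → κ = 392.3625


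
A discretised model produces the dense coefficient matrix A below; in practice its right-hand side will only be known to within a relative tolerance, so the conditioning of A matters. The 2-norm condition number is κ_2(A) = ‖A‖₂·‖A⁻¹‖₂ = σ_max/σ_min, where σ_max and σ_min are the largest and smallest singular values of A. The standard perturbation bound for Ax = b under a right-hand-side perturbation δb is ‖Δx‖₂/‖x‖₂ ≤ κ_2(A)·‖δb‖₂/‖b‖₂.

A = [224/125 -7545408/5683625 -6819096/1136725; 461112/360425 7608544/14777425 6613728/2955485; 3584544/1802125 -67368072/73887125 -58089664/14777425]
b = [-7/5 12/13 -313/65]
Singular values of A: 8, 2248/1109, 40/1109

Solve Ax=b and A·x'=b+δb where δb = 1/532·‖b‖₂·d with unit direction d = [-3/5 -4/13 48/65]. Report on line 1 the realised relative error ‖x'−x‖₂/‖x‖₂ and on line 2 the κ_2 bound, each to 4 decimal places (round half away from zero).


σ_max = 8, σ_min = 40/1109
κ_2(A) = 8 / (40/1109) = 221.8000
perturbation bound = 221.8000·1/532 = 0.4169
solve Ax = b  →  x = [-0.6136 81.2214 -17.9244]
‖b‖₂ = 5.0990 and ‖x‖₂ = 83.1780
with δb = [-0.0058 -0.0029 0.0071], A·Δx = δb → ‖Δx‖ = 0.2657
relative error = 0.0032
tightness: 0.0032 against a bound of 0.4169 (unrounded ratio ≈ 0.0077)

0.0032
0.4169


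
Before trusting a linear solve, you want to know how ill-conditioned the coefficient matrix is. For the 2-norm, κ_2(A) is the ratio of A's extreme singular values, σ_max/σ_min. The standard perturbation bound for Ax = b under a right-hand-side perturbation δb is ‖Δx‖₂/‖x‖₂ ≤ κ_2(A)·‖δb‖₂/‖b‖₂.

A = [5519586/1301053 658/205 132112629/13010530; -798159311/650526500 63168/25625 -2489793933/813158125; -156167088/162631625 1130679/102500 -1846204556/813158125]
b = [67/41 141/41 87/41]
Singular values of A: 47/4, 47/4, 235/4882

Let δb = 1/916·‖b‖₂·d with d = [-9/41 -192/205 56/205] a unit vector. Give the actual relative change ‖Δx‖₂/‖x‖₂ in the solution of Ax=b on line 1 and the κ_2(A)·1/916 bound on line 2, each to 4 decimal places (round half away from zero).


largest singular value 47/4, smallest 235/4882
κ_2(A) = (47/4) / (235/4882) = 244.1000
worst-case relative error ≤ 244.1000 × 1/916 = 0.2665
solve Ax = b  →  x = [57.5332 0.2689 -23.9611]
2-norm of b is 4.3589; of x, 62.3240
re-solving with b+δb shifts x by Δx of norm 0.0989
dividing the unrounded norms, ‖Δx‖/‖x‖ = 0.0016
tightness: 0.0016 against a bound of 0.2665 (unrounded ratio ≈ 0.0060)

0.0016
0.2665


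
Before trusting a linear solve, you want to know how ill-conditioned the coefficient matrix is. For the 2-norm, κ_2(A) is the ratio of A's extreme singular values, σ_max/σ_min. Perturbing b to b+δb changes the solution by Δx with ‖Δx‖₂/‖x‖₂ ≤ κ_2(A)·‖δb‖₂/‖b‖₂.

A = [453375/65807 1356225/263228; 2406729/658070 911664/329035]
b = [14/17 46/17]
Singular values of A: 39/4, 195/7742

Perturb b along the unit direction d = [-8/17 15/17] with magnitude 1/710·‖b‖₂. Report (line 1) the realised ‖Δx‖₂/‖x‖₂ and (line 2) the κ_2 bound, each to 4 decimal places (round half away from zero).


from the listed singular values, σ₁ = 39/4, σ_n = 195/7742
κ = σ_max/σ_min = (39/4)/(195/7742) = 387.1000
worst-case relative error ≤ 387.1000 × 1/710 = 0.5452
solve Ax = b  →  x = [-47.4790 63.6472]
‖b‖₂ = 2.8284 and ‖x‖₂ = 79.4054
with δb = [-0.0019 0.0035], A·Δx = δb → ‖Δx‖ = 0.1582
realised ‖Δx‖/‖x‖ = 0.0020
so the bound overstates the realised error by a factor of ≈ 273.7219 (computed from the unrounded values)

0.0020
0.5452


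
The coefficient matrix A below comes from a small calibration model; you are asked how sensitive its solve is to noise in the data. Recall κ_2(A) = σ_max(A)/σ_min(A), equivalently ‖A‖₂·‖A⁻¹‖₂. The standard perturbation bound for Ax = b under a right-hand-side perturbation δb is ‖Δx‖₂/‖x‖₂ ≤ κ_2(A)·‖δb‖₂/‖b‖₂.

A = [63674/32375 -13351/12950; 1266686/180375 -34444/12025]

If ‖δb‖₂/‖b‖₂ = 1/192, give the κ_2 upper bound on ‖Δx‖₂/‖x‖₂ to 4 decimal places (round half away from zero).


form AᵀA = [135659019304/2550755025 -3765376289/170050335; -3765376289/170050335 420250217/45346756] with trace 3770369089/60372900 and determinant 38950081/15093225
λ_max, λ_min = (3770369089/60372900 ± √14178058597763411521/3644887054410000)/2 = 6241/100, 24964/603729
κ = σ_max/σ_min = (79/10)/(158/777) = 38.8500
perturbation bound = 38.8500·1/192 = 0.2023

0.2023


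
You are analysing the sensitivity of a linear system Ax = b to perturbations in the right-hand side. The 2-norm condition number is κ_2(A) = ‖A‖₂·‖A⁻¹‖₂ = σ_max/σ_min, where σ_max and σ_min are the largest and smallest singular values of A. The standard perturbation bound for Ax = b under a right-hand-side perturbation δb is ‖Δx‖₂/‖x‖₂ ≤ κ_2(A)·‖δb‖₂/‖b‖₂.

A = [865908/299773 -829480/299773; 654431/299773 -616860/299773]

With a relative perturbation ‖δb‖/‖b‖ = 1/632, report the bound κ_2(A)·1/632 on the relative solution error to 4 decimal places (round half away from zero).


0.4089

M = AᵀA = [1178076598225/89863851529 -1121945674500/89863851529; -1121945674500/89863851529 1068553330000/89863851529]. tr(M)=2671379225/106853569, det(M)=1000000/106853569
λ_max, λ_min = (2671379225/106853569 ± √7135839549485600625/11417685208037761)/2 = 25, 40000/106853569
κ_2(A) = √(λ_max/λ_min) = √(25 / (40000/106853569)) = 258.4250
perturbation bound = 258.4250·1/632 = 0.4089


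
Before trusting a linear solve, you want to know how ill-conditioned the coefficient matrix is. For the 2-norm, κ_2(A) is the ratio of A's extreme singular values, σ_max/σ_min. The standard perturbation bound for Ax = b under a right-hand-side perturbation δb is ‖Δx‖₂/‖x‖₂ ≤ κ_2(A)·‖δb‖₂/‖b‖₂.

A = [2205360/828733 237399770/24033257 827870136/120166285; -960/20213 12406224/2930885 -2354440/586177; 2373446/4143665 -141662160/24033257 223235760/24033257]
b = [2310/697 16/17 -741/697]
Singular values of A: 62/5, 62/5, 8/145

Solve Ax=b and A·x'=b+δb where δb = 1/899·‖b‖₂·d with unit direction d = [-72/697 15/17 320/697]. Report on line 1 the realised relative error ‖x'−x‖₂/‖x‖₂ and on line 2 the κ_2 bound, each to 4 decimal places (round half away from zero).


from the listed singular values, σ₁ = 62/5, σ_n = 8/145
condition number: (62/5) ÷ (8/145) = 224.7500
bound on ‖Δx‖/‖x‖: κ·ε = 224.7500·1/899 = 0.2500
solve Ax = b  →  x = [0.0531 0.2796 0.0597]
‖b‖ = 3.6056, ‖x‖ = 0.2908
Δx = A⁻¹·δb where δb = 1/899·3.6056·d; ‖Δx‖ = 0.0727
dividing the unrounded norms, ‖Δx‖/‖x‖ = 0.2500
so the bound is sharp here: realised error equals the bound

0.2500
0.2500


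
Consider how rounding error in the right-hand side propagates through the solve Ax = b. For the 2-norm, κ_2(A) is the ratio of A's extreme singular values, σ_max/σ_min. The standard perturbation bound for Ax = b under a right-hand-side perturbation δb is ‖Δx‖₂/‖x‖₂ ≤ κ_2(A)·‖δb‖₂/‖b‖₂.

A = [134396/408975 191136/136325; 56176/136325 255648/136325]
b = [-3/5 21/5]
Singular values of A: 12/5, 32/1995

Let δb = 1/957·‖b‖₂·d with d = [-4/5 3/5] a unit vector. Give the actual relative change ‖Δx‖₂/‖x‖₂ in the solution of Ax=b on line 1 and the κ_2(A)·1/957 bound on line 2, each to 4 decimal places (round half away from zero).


0.0015
0.1563

from the listed singular values, σ₁ = 12/5, σ_n = 32/1995
condition number: (12/5) ÷ (32/1995) = 149.6250
perturbation bound = 149.6250·1/957 = 0.1563
solve Ax = b  →  x = [-182.1951 42.2752]
‖b‖ = 4.2426, ‖x‖ = 187.0354
δb = ε·‖b‖·d = [-0.0035 0.0027]; solving A·Δx = δb gives ‖Δx‖ = 0.2764
realised ‖Δx‖/‖x‖ = 0.0015
so the bound overstates the realised error by a factor of ≈ 105.8032 (computed from the unrounded values)


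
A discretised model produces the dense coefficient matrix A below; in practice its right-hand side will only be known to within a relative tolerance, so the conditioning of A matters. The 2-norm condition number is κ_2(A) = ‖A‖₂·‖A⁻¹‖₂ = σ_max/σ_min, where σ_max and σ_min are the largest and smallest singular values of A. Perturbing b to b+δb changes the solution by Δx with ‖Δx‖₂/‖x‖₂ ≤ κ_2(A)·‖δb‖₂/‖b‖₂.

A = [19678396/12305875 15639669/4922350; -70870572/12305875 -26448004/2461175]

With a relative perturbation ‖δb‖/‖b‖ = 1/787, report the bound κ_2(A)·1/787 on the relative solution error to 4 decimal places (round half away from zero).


M = AᵀA = [509164917152/14252664425 190895714982/2850532885; 190895714982/2850532885 286361120825/2280426308]. tr(M)=540922805249/3353568100, det(M)=1040578564/838392025
eigenvalues of AᵀA: λ = (tr ± √(tr²−4·det))/2 = 16129/100, 258064/33535681
σ_max=√(16129/100)=(127/10), σ_min=√(258064/33535681)=(508/5791) → κ = 144.7750
perturbation bound = 144.7750·1/787 = 0.1840

0.1840


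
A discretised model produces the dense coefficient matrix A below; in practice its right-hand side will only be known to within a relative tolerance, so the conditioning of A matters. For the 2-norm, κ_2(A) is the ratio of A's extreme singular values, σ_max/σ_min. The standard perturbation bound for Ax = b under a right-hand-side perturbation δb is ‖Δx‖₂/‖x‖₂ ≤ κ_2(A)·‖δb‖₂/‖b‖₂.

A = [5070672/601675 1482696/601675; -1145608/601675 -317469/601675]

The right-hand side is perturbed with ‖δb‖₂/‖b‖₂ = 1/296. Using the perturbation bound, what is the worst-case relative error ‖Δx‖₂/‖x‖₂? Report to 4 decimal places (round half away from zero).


form AᵀA = [16076223808/215355625 4688851944/215355625; 4688851944/215355625 1367741817/215355625] with trace 27910345/344569 and determinant 20736/344569
eigenvalues of AᵀA: λ = (tr ± √(tr²−4·det))/2 = 81, 256/344569
κ_2(A) = √(λ_max/λ_min) = √(81 / (256/344569)) = 330.1875
κ_2(A)·‖δb‖/‖b‖ = 1.1155

1.1155


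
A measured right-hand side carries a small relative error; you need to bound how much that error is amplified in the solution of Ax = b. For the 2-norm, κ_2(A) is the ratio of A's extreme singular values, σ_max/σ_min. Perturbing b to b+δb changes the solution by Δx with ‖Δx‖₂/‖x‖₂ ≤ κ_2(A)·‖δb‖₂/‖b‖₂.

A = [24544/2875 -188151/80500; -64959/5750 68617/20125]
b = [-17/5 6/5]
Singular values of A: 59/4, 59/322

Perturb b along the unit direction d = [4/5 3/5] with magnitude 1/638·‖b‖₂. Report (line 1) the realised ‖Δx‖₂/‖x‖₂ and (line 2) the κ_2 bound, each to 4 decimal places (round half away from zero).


largest singular value 59/4, smallest 59/322
κ = σ_max/σ_min = (59/4)/(59/322) = 80.5000
worst-case relative error ≤ 80.5000 × 1/638 = 0.1262
solve Ax = b  →  x = [-3.2515 -10.4217]
2-norm of b is 3.6056; of x, 10.9171
re-solving with b+δb shifts x by Δx of norm 0.0308
dividing the unrounded norms, ‖Δx‖/‖x‖ = 0.0028
so the bound overstates the realised error by a factor of ≈ 44.6611 (computed from the unrounded values)

0.0028
0.1262


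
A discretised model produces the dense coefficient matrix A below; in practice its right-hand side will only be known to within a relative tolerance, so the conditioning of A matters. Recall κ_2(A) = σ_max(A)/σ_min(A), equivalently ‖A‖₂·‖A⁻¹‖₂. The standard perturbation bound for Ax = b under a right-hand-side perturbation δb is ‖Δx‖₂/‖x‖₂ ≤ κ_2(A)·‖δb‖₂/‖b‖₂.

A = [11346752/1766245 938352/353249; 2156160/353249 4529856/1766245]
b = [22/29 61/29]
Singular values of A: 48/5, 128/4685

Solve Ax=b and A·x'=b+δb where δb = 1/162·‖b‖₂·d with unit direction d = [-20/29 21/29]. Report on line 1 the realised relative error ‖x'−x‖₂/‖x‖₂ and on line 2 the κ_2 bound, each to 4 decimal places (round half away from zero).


0.0138
2.1690

σ_max = 48/5, σ_min = 128/4685
κ = σ_max/σ_min = (48/5)/(128/4685) = 351.3750
perturbation bound = 351.3750·1/162 = 2.1690
solve Ax = b  →  x = [-13.8852 33.8662]
‖b‖₂ = 2.2361 and ‖x‖₂ = 36.6022
re-solving with b+δb shifts x by Δx of norm 0.5052
dividing the unrounded norms, ‖Δx‖/‖x‖ = 0.0138
tightness: 0.0138 against a bound of 2.1690 (unrounded ratio ≈ 0.0064)


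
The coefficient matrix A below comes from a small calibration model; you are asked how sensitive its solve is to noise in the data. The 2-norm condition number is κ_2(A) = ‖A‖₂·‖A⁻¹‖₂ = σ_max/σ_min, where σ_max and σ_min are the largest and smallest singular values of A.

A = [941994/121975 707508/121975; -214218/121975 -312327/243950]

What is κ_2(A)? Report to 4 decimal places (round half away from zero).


327.2500

form AᵀA = [111034152/1770125 83274399/1770125; 83274399/1770125 249829677/7080500] with trace 138793257/1416100 and determinant 793881/8850625
λ_max, λ_min = (138793257/1416100 ± √770513947645689/80213568400)/2 = 9801/100, 324/354025
κ_2(A) = √(λ_max/λ_min) = √((9801/100) / (324/354025)) = 327.2500


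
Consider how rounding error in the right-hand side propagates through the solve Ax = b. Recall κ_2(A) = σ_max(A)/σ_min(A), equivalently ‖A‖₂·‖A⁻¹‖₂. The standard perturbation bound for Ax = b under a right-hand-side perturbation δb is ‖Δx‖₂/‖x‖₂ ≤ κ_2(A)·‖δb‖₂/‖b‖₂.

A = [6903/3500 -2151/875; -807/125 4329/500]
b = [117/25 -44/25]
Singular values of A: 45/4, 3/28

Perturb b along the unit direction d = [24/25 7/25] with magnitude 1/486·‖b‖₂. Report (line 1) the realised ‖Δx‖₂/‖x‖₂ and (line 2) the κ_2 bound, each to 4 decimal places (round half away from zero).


0.0026
0.2160

σ_max = 45/4, σ_min = 3/28
κ_2(A) = (45/4) / (3/28) = 105.0000
worst-case relative error ≤ 105.0000 × 1/486 = 0.2160
solve Ax = b  →  x = [30.0267 22.1867]
‖b‖ = 5.0000, ‖x‖ = 37.3343
re-solving with b+δb shifts x by Δx of norm 0.0960
relative error = 0.0026
realised/bound (from unrounded values) ≈ 0.0119


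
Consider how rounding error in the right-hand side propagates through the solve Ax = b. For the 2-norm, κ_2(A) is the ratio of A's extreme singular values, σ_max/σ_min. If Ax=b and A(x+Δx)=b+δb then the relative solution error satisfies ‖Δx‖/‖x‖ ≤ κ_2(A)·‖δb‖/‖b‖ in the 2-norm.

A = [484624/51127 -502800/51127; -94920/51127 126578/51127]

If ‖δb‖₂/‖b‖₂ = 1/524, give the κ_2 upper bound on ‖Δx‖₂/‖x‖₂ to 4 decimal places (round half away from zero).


M = AᵀA = [145074496/1555009 -152102160/1555009; -152102160/1555009 159922564/1555009]. tr(M)=362660/1849, det(M)=50176/1849
λ_max, λ_min = (362660/1849 ± √131151173904/3418801)/2 = 196, 256/1849
κ = σ_max/σ_min = 14/(16/43) = 37.6250
bound on ‖Δx‖/‖x‖: κ·ε = 37.6250·1/524 = 0.0718

0.0718


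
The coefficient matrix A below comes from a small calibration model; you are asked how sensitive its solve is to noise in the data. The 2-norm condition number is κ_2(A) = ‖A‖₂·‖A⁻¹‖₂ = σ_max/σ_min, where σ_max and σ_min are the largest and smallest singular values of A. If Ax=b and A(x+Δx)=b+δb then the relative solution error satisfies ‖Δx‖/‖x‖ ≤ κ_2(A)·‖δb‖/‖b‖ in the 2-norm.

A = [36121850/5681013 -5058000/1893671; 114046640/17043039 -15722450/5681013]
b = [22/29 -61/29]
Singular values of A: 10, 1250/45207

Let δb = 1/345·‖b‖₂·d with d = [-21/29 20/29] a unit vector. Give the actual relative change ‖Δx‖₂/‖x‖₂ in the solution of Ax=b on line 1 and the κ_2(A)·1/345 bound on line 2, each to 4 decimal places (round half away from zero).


0.0032
1.0483

σ_max = 10, σ_min = 1250/45207
κ_2(A) = 10 / (1250/45207) = 361.6560
κ_2(A)·‖δb‖/‖b‖ = 1.0483
solve Ax = b  →  x = [-27.9120 -66.7288]
‖b‖ = 2.2361, ‖x‖ = 72.3313
re-solving with b+δb shifts x by Δx of norm 0.2344
dividing the unrounded norms, ‖Δx‖/‖x‖ = 0.0032
so the bound overstates the realised error by a factor of ≈ 323.4753 (computed from the unrounded values)


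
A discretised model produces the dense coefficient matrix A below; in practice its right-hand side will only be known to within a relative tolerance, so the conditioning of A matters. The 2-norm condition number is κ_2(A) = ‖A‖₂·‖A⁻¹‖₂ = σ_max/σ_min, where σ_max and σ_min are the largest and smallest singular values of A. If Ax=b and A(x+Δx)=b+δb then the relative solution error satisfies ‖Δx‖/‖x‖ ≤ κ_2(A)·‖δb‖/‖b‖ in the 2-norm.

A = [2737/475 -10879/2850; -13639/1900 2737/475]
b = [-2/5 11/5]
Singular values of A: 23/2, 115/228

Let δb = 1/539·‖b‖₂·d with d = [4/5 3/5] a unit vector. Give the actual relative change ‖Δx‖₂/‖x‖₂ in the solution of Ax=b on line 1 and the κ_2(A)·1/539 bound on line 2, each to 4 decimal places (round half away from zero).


0.0041
0.0423

σ_max = 23/2, σ_min = 115/228
κ = σ_max/σ_min = (23/2)/(115/228) = 22.8000
perturbation bound = 22.8000·1/539 = 0.0423
solve Ax = b  →  x = [1.0504 1.6904]
‖b‖₂ = 2.2361 and ‖x‖₂ = 1.9902
re-solving with b+δb shifts x by Δx of norm 0.0082
dividing the unrounded norms, ‖Δx‖/‖x‖ = 0.0041
realised/bound (from unrounded values) ≈ 0.0977


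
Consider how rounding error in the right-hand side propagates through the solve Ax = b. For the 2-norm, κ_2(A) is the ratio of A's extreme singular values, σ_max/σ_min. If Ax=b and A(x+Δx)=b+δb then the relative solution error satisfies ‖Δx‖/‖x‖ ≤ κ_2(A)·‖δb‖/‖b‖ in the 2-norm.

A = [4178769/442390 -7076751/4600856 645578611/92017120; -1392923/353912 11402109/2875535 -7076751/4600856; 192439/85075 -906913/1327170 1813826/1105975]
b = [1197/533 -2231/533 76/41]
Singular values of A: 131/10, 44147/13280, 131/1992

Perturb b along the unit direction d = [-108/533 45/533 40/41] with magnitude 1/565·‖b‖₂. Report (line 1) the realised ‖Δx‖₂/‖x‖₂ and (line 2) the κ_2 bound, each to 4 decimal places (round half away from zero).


σ_max = 131/10, σ_min = 131/1992
κ = σ_max/σ_min = (131/10)/(131/1992) = 199.2000
worst-case relative error ≤ 199.2000 × 1/565 = 0.3526
solve Ax = b  →  x = [-8.8794 -5.5823 11.0511]
2-norm of b is 5.0990; of x, 15.2359
δb = ε·‖b‖·d = [-0.0018 0.0008 0.0088]; solving A·Δx = δb gives ‖Δx‖ = 0.1372
realised ‖Δx‖/‖x‖ = 0.0090
tightness: 0.0090 against a bound of 0.3526 (unrounded ratio ≈ 0.0255)

0.0090
0.3526


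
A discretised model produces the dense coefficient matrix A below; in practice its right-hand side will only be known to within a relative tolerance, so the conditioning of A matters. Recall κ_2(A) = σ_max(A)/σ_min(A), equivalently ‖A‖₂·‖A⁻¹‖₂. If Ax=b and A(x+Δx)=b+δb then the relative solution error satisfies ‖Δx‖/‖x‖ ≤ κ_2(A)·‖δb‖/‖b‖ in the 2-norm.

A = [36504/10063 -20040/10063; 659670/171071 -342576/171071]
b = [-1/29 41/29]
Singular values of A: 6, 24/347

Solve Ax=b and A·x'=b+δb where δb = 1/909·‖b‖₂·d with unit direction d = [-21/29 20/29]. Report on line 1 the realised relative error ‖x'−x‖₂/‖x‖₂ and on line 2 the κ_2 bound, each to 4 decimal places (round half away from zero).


σ_max = 6, σ_min = 24/347
condition number: 6 ÷ (24/347) = 86.7500
perturbation bound = 86.7500·1/909 = 0.0954
solve Ax = b  →  x = [6.9510 12.6789]
‖b‖ = 1.4142, ‖x‖ = 14.4593
δb = ε·‖b‖·d = [-0.0011 0.0011]; solving A·Δx = δb gives ‖Δx‖ = 0.0225
relative error = 0.0016
so the bound overstates the realised error by a factor of ≈ 61.3456 (computed from the unrounded values)

0.0016
0.0954


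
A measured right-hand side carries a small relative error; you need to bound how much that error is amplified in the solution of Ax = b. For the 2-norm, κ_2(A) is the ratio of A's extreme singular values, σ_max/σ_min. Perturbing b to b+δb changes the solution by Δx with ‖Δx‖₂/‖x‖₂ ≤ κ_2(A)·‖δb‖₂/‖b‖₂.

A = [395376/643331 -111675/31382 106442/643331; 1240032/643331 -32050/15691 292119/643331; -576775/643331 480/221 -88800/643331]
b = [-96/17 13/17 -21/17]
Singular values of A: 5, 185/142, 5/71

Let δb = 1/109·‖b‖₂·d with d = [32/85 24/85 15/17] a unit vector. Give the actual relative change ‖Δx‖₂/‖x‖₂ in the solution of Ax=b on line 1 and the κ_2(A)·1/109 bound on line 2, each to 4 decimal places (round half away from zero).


0.0178
0.6514

from the listed singular values, σ₁ = 5, σ_n = 5/71
κ_2(A) = 5 / (5/71) = 71.0000
κ_2(A)·‖δb‖/‖b‖ = 0.6514
solve Ax = b  →  x = [11.8911 1.7347 -40.9895]
‖b‖ = 5.8310, ‖x‖ = 42.7147
Δx = A⁻¹·δb where δb = 1/109·5.8310·d; ‖Δx‖ = 0.7596
relative error = 0.0178
realised/bound (from unrounded values) ≈ 0.0273


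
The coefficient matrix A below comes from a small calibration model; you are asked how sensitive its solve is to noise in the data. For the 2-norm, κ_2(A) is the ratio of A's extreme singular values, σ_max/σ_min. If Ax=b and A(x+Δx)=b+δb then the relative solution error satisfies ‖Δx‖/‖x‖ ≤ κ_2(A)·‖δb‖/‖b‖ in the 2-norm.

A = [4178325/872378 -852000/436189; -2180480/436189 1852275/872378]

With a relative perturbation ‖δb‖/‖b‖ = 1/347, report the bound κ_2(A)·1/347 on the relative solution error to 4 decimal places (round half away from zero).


0.4001

AᵀA = [43372618225/904926724 -4517706000/226231681; -4517706000/226231681 7532150625/904926724]; tr = 150605825/2677298, det = 3515625/21418384
char-poly roots: 225/4 and 15625/5354596
κ = σ_max/σ_min = (15/2)/(125/2314) = 138.8400
κ_2(A)·‖δb‖/‖b‖ = 0.4001


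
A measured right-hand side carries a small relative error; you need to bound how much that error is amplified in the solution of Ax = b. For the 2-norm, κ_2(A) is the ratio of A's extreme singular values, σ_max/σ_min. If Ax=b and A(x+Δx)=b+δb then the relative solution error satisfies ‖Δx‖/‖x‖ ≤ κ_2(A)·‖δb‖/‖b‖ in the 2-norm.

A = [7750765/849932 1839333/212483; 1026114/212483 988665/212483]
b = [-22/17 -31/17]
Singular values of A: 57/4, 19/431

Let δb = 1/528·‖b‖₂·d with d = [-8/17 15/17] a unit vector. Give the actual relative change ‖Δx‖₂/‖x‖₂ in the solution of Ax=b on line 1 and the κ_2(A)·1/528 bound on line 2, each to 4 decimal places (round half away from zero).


largest singular value 57/4, smallest 19/431
κ = σ_max/σ_min = (57/4)/(19/431) = 323.2500
bound on ‖Δx‖/‖x‖: κ·ε = 323.2500·1/528 = 0.6122
solve Ax = b  →  x = [15.5426 -16.5233]
‖b‖₂ = 2.2361 and ‖x‖₂ = 22.6846
δb = ε·‖b‖·d = [-0.0020 0.0037]; solving A·Δx = δb gives ‖Δx‖ = 0.0961
dividing the unrounded norms, ‖Δx‖/‖x‖ = 0.0042
so the bound overstates the realised error by a factor of ≈ 144.5646 (computed from the unrounded values)

0.0042
0.6122


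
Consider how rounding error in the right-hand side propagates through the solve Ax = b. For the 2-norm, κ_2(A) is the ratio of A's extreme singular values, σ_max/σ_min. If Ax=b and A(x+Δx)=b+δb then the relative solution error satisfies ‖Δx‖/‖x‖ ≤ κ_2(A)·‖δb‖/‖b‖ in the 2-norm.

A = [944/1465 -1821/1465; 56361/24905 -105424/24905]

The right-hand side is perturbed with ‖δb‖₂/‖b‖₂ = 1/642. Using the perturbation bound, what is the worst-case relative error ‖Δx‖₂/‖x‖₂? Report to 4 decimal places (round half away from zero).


0.4564

form AᵀA = [137364025/24810361 -257544000/24810361; -257544000/24810361 482902225/24810361] with trace 2146250/85849 and determinant 625/85849
eigenvalues of AᵀA: λ = (tr ± √(tr²−4·det))/2 = 25, 25/85849
κ = σ_max/σ_min = 5/(5/293) = 293.0000
bound on ‖Δx‖/‖x‖: κ·ε = 293.0000·1/642 = 0.4564


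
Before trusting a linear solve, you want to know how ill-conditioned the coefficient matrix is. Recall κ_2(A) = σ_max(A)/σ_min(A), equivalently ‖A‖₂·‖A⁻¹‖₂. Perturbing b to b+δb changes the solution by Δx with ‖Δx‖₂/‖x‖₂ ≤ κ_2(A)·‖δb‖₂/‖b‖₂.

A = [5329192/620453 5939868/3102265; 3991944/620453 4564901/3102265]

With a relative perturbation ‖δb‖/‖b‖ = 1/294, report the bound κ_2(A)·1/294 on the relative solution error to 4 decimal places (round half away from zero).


1.2868

AᵀA = [44335904272000/384961925209 9975505236840/384961925209; 9975505236840/384961925209 2244814119889/384961925209]; tr = 27710123969/229007689, det = 23425600/229007689
λ_max, λ_min = (27710123969/229007689 ± √767829511807270559361/52444521621120721)/2 = 121, 193600/229007689
κ = σ_max/σ_min = 11/(440/15133) = 378.3250
worst-case relative error ≤ 378.3250 × 1/294 = 1.2868


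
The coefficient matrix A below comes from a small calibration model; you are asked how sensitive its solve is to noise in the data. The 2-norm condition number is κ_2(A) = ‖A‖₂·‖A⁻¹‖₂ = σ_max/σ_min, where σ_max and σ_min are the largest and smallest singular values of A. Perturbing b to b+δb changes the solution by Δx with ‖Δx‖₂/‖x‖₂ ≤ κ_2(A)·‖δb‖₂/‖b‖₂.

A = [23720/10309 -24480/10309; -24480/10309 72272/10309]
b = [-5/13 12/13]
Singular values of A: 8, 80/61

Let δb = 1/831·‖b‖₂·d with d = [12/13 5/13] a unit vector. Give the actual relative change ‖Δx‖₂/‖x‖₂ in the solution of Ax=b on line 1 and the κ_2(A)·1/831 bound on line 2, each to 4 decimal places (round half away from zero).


0.0073
0.0073

from the listed singular values, σ₁ = 8, σ_n = 80/61
κ = σ_max/σ_min = 8/(80/61) = 6.1000
bound on ‖Δx‖/‖x‖: κ·ε = 6.1000·1/831 = 0.0073
solve Ax = b  →  x = [-0.0481 0.1154]
‖b‖₂ = 1.0000 and ‖x‖₂ = 0.1250
re-solving with b+δb shifts x by Δx of norm 0.0009
realised ‖Δx‖/‖x‖ = 0.0073
realised/bound = 1 exactly: the bound is attained for this b and d


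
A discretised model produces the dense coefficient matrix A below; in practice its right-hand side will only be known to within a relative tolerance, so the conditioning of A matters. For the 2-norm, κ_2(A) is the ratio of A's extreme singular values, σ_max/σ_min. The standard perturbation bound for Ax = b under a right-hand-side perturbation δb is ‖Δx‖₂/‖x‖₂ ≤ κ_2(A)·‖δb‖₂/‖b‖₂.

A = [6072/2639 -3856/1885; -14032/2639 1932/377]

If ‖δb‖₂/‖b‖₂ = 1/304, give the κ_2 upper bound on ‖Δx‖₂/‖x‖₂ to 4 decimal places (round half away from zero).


M = AᵀA = [1383232/41209 -940608/29435; -940608/29435 640144/21025]. tr(M)=78416/1225, det(M)=1024/1225
eigenvalues of AᵀA: λ = (tr ± √(tr²−4·det))/2 = 64, 16/1225
κ_2(A) = √(λ_max/λ_min) = √(64 / (16/1225)) = 70.0000
bound on ‖Δx‖/‖x‖: κ·ε = 70.0000·1/304 = 0.2303

0.2303


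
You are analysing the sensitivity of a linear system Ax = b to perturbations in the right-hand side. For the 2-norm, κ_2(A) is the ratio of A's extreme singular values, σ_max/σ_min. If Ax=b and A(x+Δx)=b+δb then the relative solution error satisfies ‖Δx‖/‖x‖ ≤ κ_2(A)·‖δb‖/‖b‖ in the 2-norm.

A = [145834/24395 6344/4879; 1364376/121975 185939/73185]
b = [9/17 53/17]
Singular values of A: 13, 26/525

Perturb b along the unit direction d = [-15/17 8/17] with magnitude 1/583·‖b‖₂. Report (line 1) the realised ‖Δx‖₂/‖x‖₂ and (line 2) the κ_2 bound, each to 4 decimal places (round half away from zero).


σ_max = 13, σ_min = 26/525
κ = σ_max/σ_min = 13/(26/525) = 262.5000
κ_2(A)·‖δb‖/‖b‖ = 0.4503
solve Ax = b  →  x = [-4.2073 19.7505]
‖b‖₂ = 3.1623 and ‖x‖₂ = 20.1936
δb = ε·‖b‖·d = [-0.0048 0.0026]; solving A·Δx = δb gives ‖Δx‖ = 0.1095
relative error = 0.0054
so the bound overstates the realised error by a factor of ≈ 83.0152 (computed from the unrounded values)

0.0054
0.4503


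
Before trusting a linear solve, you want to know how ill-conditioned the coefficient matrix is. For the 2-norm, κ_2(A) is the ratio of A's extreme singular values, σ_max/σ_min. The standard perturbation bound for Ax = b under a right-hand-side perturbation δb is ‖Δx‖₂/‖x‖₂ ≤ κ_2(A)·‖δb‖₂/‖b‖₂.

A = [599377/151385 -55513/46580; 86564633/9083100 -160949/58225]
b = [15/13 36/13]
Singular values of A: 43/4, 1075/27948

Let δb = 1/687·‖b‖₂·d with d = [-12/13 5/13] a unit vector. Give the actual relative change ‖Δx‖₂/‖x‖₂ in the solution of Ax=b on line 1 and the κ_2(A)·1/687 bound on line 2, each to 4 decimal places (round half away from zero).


0.4068
0.4068

from the listed singular values, σ₁ = 43/4, σ_n = 1075/27948
condition number: (43/4) ÷ (1075/27948) = 279.4800
bound on ‖Δx‖/‖x‖: κ·ε = 279.4800·1/687 = 0.4068
solve Ax = b  →  x = [0.2679 -0.0781]
2-norm of b is 3.0000; of x, 0.2791
with δb = [-0.0040 0.0017], A·Δx = δb → ‖Δx‖ = 0.1135
realised ‖Δx‖/‖x‖ = 0.4068
so the bound is sharp here: realised error equals the bound


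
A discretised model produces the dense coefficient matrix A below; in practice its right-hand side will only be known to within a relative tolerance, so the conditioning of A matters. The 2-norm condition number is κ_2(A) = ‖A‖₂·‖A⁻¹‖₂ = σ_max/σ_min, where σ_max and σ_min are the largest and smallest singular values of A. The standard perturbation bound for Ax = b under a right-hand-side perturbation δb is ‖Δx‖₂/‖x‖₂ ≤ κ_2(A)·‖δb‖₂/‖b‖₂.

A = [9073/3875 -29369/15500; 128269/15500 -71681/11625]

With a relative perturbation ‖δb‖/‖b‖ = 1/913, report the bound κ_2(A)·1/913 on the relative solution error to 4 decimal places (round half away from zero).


0.1019

M = AᵀA = [28432073/384400 -3997538/72075; -3997538/72075 143957593/3459600]. tr(M)=7996925/69192, det(M)=3418801/2214144
char-poly roots: 1849/16 and 1849/138384
κ_2(A) = √(λ_max/λ_min) = √((1849/16) / (1849/138384)) = 93.0000
bound on ‖Δx‖/‖x‖: κ·ε = 93.0000·1/913 = 0.1019


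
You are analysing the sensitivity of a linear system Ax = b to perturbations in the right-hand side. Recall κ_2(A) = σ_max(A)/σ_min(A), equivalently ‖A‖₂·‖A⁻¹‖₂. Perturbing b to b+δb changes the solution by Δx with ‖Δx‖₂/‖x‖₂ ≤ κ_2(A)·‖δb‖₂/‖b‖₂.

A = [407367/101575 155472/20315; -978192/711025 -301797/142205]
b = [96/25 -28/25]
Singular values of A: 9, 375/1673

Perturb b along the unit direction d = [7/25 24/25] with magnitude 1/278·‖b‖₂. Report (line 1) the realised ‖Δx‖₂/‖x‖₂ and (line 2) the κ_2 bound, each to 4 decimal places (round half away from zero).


from the listed singular values, σ₁ = 9, σ_n = 375/1673
κ_2(A) = 9 / (375/1673) = 40.1520
worst-case relative error ≤ 40.1520 × 1/278 = 0.1444
solve Ax = b  →  x = [0.2092 0.3922]
2-norm of b is 4.0000; of x, 0.4444
re-solving with b+δb shifts x by Δx of norm 0.0642
dividing the unrounded norms, ‖Δx‖/‖x‖ = 0.1444
tightness: 0.1444 against a bound of 0.1444; the bound is attained (ratio 1)

0.1444
0.1444


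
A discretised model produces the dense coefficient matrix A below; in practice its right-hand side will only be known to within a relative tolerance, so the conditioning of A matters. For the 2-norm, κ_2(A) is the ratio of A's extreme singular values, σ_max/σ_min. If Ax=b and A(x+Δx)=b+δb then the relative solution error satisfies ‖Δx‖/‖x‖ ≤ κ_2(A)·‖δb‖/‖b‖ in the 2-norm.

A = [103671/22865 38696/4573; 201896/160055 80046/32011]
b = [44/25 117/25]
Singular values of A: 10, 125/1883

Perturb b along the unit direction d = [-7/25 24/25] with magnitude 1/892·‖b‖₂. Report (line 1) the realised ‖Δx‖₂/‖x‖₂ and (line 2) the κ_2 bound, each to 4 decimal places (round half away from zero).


largest singular value 10, smallest 125/1883
condition number: 10 ÷ (125/1883) = 150.6400
bound on ‖Δx‖/‖x‖: κ·ε = 150.6400·1/892 = 0.1689
solve Ax = b  →  x = [-53.0259 28.6205]
2-norm of b is 5.0000; of x, 60.2567
re-solving with b+δb shifts x by Δx of norm 0.0844
dividing the unrounded norms, ‖Δx‖/‖x‖ = 0.0014
so the bound overstates the realised error by a factor of ≈ 120.5135 (computed from the unrounded values)

0.0014
0.1689


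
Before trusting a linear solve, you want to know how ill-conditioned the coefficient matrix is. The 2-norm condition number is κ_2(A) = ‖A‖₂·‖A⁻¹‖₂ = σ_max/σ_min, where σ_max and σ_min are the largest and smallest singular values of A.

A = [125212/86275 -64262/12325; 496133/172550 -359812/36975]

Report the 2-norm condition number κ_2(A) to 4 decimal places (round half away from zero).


152.2500

M = AᵀA = [213744037/20604500 -78475034/2207625; -78475034/2207625 115315652/946125]. tr(M)=196204513/1483524, det(M)=279841/370881
λ_max, λ_min = (196204513/1483524 ± √38489568508132225/2200843458576)/2 = 529/4, 2116/370881
κ = σ_max/σ_min = (23/2)/(46/609) = 152.2500


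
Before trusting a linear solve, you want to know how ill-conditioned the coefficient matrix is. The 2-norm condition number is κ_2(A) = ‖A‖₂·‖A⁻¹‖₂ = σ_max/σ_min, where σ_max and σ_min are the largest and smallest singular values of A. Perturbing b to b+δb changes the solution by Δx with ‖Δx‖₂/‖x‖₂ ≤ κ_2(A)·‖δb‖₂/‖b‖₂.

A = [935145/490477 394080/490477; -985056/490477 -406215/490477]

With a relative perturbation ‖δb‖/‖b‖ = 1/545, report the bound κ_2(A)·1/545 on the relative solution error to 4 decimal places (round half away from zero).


M = AᵀA = [2193616521/286049569 913991040/286049569; 913991040/286049569 380867625/286049569]. tr(M)=15233634/1692601, det(M)=2025/1692601
λ_max, λ_min = (15233634/1692601 ± √232049894777856/2864898145201)/2 = 9, 225/1692601
so κ_2 = √(9 / (225/1692601)) = 260.2000
bound on ‖Δx‖/‖x‖: κ·ε = 260.2000·1/545 = 0.4774

0.4774
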